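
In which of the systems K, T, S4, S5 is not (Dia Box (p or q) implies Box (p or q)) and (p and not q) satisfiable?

K, T, S4

S4-tableau for the formula:
1. not (Dia Box (p or q) implies Box (p or q)) and (p and not q), 0
2. not (Dia Box (p or q) implies Box (p or q)), 0
3. p and not q, 0
4. Dia Box (p or q), 0
5. not Box (p or q), 0
6. p, 0
7. not q, 0
8. Box (p or q), 1
9. p or q, 1
10. q, 1
11. not (p or q), 2
12. not p, 2
13. not q, 2
Accessibility: 0R0, 0R1, 0R2, 1R1, 2R2
Complete open branch: satisfiable in S4, hence also in K, T (this S4-model is also a K-model and a T-model).
S5-tableau for the formula:
1. not (Dia Box (p or q) implies Box (p or q)) and (p and not q), 0
2. not (Dia Box (p or q) implies Box (p or q)), 0
3. p and not q, 0
4. Dia Box (p or q), 0
5. not Box (p or q), 0
6. p, 0
7. not q, 0
8. Box (p or q), 1
9. p or q, 0
10. p or q, 1
11. q, 1
12. not (p or q), 2
13. not p, 2
14. not q, 2
15. p or q, 2
16. q, 2
Accessibility: 0R0, 0R1, 0R2, 1R0, 1R1, 1R2, 2R0, 2R1, 2R2
Branch closes: q and not q both at 2.
Every branch closes (one shown): unsatisfiable in S5.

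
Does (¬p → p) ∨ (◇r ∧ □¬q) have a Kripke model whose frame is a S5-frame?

Satisfiable (open branch found)

1. (¬p → p) ∨ (◇r ∧ □¬q), u
2. ◇r ∧ □¬q, u
3. ◇r, u
4. □¬q, u
5. ¬q, u
6. r, v
7. ¬q, v
Accessibility: uRu, uRv, vRu, vRv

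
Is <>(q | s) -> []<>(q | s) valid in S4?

Tableau for the negation ~(<>(q | s) -> []<>(q | s)):
1. ~(<>(q | s) -> []<>(q | s)), 0
2. <>(q | s), 0
3. ~[]<>(q | s), 0
4. q | s, 1
5. s, 1
6. ~<>(q | s), 2
7. ~(q | s), 2
8. ~q, 2
9. ~s, 2
Accessibility: 0R0, 0R1, 0R2, 1R1, 2R2
The negation has an open branch (countermodel exists).

Not valid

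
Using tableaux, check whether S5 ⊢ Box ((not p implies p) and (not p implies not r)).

Tableau for the negation not Box ((not p implies p) and (not p implies not r)):
1. not Box ((not p implies p) and (not p implies not r)), u
2. not ((not p implies p) and (not p implies not r)), v   [neg-Box-rule on 1: fresh world v, uRv]
3. not (not p implies not r), v   [neg-and-rule on 2 (branches; this branch)]
4. not p, v   [neg-implies-rule on 3]
5. r, v   [neg-implies-rule on 3]
Accessibility: uRu, uRv, vRu, vRv
The negation has an open branch (countermodel exists).

Invalid (countermodel exists)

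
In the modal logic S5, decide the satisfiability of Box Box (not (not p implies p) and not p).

1. Box Box (not (not p implies p) and not p), w0
2. Box (not (not p implies p) and not p), w0   [Box-rule on 1 via w0Rw0]
3. not (not p implies p) and not p, w0   [Box-rule on 2 via w0Rw0]
4. not (not p implies p), w0   [and-rule on 3]
5. not p, w0   [and-rule on 3]
Accessibility: w0Rw0

Satisfiable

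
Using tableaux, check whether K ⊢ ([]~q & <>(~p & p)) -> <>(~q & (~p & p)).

Tableau for the negation ~(([]~q & <>(~p & p)) -> <>(~q & (~p & p))):
1. ~(([]~q & <>(~p & p)) -> <>(~q & (~p & p))), u
2. []~q & <>(~p & p), u   [~->-rule on 1]
3. ~<>(~q & (~p & p)), u   [~->-rule on 1]
4. []~q, u   [&-rule on 2]
5. <>(~p & p), u   [&-rule on 2]
6. ~p & p, v   [<>-rule on 5: fresh world v, uRv]
7. ~p, v   [&-rule on 6]
8. p, v   [&-rule on 6]
Accessibility: uRv
Branch closes: p and ~p both at v.
All branches of the negation close; one closing branch shown above.

Valid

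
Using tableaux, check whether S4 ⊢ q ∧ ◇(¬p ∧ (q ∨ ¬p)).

Invalid (countermodel exists)

Tableau for the negation ¬(q ∧ ◇(¬p ∧ (q ∨ ¬p))):
1. ¬(q ∧ ◇(¬p ∧ (q ∨ ¬p))), w0
2. ¬◇(¬p ∧ (q ∨ ¬p)), w0   [¬∧-rule on 1 (branches; this branch)]
3. ¬(¬p ∧ (q ∨ ¬p)), w0   [¬◇-rule on 2 via w0Rw0]
4. ¬(q ∨ ¬p), w0   [¬∧-rule on 3 (branches; this branch)]
5. ¬q, w0   [¬∨-rule on 4]
6. p, w0   [¬∨-rule on 4]
Accessibility: w0Rw0
The negation has an open branch (countermodel exists).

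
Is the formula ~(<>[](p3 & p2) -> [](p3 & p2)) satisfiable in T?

1. ~(<>[](p3 & p2) -> [](p3 & p2)), w0
2. <>[](p3 & p2), w0
3. ~[](p3 & p2), w0
4. [](p3 & p2), w1
5. p3 & p2, w1
6. p3, w1
7. p2, w1
8. ~(p3 & p2), w2
9. ~p2, w2
Accessibility: w0Rw0, w0Rw1, w0Rw2, w1Rw1, w2Rw2

Satisfiable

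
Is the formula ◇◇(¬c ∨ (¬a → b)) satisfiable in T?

1. ◇◇(¬c ∨ (¬a → b)), 0
2. ◇(¬c ∨ (¬a → b)), 1
3. ¬c ∨ (¬a → b), 2
4. ¬a → b, 2
5. b, 2
Accessibility: 0R0, 0R1, 1R1, 1R2, 2R2

Satisfiable (open branch found)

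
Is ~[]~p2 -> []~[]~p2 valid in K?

No, not valid

Tableau for the negation ~(~[]~p2 -> []~[]~p2):
1. ~(~[]~p2 -> []~[]~p2), u
2. ~[]~p2, u   [~->-rule on 1]
3. ~[]~[]~p2, u   [~->-rule on 1]
4. p2, v   [~[]-rule on 2: fresh world v, uRv]
5. []~p2, w   [~[]-rule on 3: fresh world w, uRw]
Accessibility: uRv, uRw
The negation has an open branch (countermodel exists).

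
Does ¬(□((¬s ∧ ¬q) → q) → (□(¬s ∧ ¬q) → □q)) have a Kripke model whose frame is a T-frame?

1. ¬(□((¬s ∧ ¬q) → q) → (□(¬s ∧ ¬q) → □q)), w0
2. □((¬s ∧ ¬q) → q), w0
3. ¬(□(¬s ∧ ¬q) → □q), w0
4. □(¬s ∧ ¬q), w0
5. ¬□q, w0
6. (¬s ∧ ¬q) → q, w0
7. ¬s ∧ ¬q, w0
8. ¬s, w0
9. ¬q, w0
10. ¬(¬s ∧ ¬q), w0
11. q, w0
Accessibility: w0Rw0
Branch closes: q and ¬q both at w0.
All branches of the tableau close; one closing branch shown above.

Unsatisfiable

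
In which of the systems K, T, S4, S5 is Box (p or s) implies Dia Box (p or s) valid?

K-tableau for the negation not (Box (p or s) implies Dia Box (p or s)):
1. not (Box (p or s) implies Dia Box (p or s)), 0
2. Box (p or s), 0
3. not Dia Box (p or s), 0
Complete open branch: countermodel on a K-frame, so not valid in K.
T-tableau for the negation not (Box (p or s) implies Dia Box (p or s)):
1. not (Box (p or s) implies Dia Box (p or s)), 0
2. Box (p or s), 0
3. not Dia Box (p or s), 0
4. p or s, 0
5. not Box (p or s), 0
6. s, 0
7. not (p or s), 1
8. not p, 1
9. not s, 1
10. p or s, 1
11. not Box (p or s), 1
12. s, 1
Accessibility: 0R0, 0R1, 1R1
Branch closes: s and not s both at 1.
Every branch closes (one shown): valid in T, hence also in S4, S5 (every theorem of T is a theorem of S4 and S5).

T, S4, S5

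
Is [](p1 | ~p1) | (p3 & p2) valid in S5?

Valid

Tableau for the negation ~([](p1 | ~p1) | (p3 & p2)):
1. ~([](p1 | ~p1) | (p3 & p2)), u
2. ~[](p1 | ~p1), u
3. ~(p3 & p2), u
4. ~p2, u
5. ~(p1 | ~p1), v
6. ~p1, v
7. p1, v
Accessibility: uRu, uRv, vRu, vRv
Branch closes: p1 and ~p1 both at v.
Every branch of the negation's tableau closes; the branch above is one of them.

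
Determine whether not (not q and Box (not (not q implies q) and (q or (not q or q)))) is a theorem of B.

No, not valid

Tableau for the negation not q and Box (not (not q implies q) and (q or (not q or q))):
1. not q and Box (not (not q implies q) and (q or (not q or q))), w0
2. not q, w0
3. Box (not (not q implies q) and (q or (not q or q))), w0
4. not (not q implies q) and (q or (not q or q)), w0
5. not (not q implies q), w0
6. q or (not q or q), w0
7. not q or q, w0
Accessibility: w0Rw0
The negation has an open branch (countermodel exists).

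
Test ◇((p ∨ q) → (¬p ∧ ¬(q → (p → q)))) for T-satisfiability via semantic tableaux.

Satisfiable (open branch found)

1. ◇((p ∨ q) → (¬p ∧ ¬(q → (p → q)))), 0
2. (p ∨ q) → (¬p ∧ ¬(q → (p → q))), 1   [◇-rule on 1: fresh world 1, 0R1]
3. ¬(p ∨ q), 1   [→-rule on 2 (branches; this branch)]
4. ¬p, 1   [¬∨-rule on 3]
5. ¬q, 1   [¬∨-rule on 3]
Accessibility: 0R0, 0R1, 1R1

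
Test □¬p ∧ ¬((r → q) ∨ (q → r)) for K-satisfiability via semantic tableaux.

1. □¬p ∧ ¬((r → q) ∨ (q → r)), w0
2. □¬p, w0
3. ¬((r → q) ∨ (q → r)), w0
4. ¬(r → q), w0
5. ¬(q → r), w0
6. r, w0
7. ¬q, w0
8. q, w0
9. ¬r, w0
Branch closes: q and ¬q both at w0.
All branches of the tableau close; one closing branch shown above.

Unsatisfiable (every branch closes)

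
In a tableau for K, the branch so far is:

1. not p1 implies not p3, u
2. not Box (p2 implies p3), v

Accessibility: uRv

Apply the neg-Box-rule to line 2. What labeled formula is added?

a fresh world w with vRw, and not (p2 implies p3) at w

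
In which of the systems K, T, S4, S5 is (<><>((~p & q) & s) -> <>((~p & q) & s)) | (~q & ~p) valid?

S4-tableau for the negation ~((<><>((~p & q) & s) -> <>((~p & q) & s)) | (~q & ~p)):
1. ~((<><>((~p & q) & s) -> <>((~p & q) & s)) | (~q & ~p)), w0
2. ~(<><>((~p & q) & s) -> <>((~p & q) & s)), w0
3. ~(~q & ~p), w0
4. <><>((~p & q) & s), w0
5. ~<>((~p & q) & s), w0
6. ~((~p & q) & s), w0
7. p, w0
8. ~(~p & q), w0
9. ~q, w0
10. <>((~p & q) & s), w1
11. ~((~p & q) & s), w1
12. ~(~p & q), w1
13. ~q, w1
14. (~p & q) & s, w2
15. ~p & q, w2
16. s, w2
17. ~p, w2
18. q, w2
19. ~((~p & q) & s), w2
20. ~(~p & q), w2
21. ~q, w2
Accessibility: w0Rw0, w0Rw1, w0Rw2, w1Rw1, w1Rw2, w2Rw2
Branch closes: q and ~q both at w2.
Every branch closes (one shown): valid in S4, hence also in S5 (every theorem of S4 is a theorem of S5).
T-tableau for the negation ~((<><>((~p & q) & s) -> <>((~p & q) & s)) | (~q & ~p)):
1. ~((<><>((~p & q) & s) -> <>((~p & q) & s)) | (~q & ~p)), w0
2. ~(<><>((~p & q) & s) -> <>((~p & q) & s)), w0
3. ~(~q & ~p), w0
4. <><>((~p & q) & s), w0
5. ~<>((~p & q) & s), w0
6. ~((~p & q) & s), w0
7. p, w0
8. ~s, w0
9. <>((~p & q) & s), w1
10. ~((~p & q) & s), w1
11. ~s, w1
12. (~p & q) & s, w2
13. ~p & q, w2
14. s, w2
15. ~p, w2
16. q, w2
Accessibility: w0Rw0, w0Rw1, w1Rw1, w1Rw2, w2Rw2
Complete open branch: countermodel on a T-frame, so not valid in T, nor in K (the same frame is also a K-frame).

S4, S5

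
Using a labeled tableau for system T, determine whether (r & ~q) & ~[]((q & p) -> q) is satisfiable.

1. (r & ~q) & ~[]((q & p) -> q), w0
2. r & ~q, w0
3. ~[]((q & p) -> q), w0
4. r, w0
5. ~q, w0
6. ~((q & p) -> q), w1
7. q & p, w1
8. ~q, w1
9. q, w1
10. p, w1
Accessibility: w0Rw0, w0Rw1, w1Rw1
Branch closes: q and ~q both at w1.
(One branch shown.) All branches close.

No, unsatisfiable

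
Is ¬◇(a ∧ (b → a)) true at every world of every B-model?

No, not valid

Tableau for the negation ◇(a ∧ (b → a)):
1. ◇(a ∧ (b → a)), u
2. a ∧ (b → a), v   [◇-rule on 1: fresh world v, uRv]
3. a, v   [∧-rule on 2]
4. b → a, v   [∧-rule on 2]
Accessibility: uRu, uRv, vRu, vRv
The negation has an open branch (countermodel exists).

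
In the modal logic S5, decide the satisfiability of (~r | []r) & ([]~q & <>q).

Unsatisfiable

1. (~r | []r) & ([]~q & <>q), u
2. ~r | []r, u
3. []~q & <>q, u
4. []~q, u
5. <>q, u
6. ~q, u
7. []r, u
8. r, u
9. q, v
10. ~q, v
Accessibility: uRu, uRv, vRu, vRv
Branch closes: q and ~q both at v.
Every branch closes; the branch above is one of them.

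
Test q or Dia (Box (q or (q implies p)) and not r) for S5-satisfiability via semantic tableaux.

Satisfiable (open branch found)

1. q or Dia (Box (q or (q implies p)) and not r), w0
2. Dia (Box (q or (q implies p)) and not r), w0   [or-rule on 1 (branches; this branch)]
3. Box (q or (q implies p)) and not r, w1   [Dia-rule on 2: fresh world w1, w0Rw1]
4. Box (q or (q implies p)), w1   [and-rule on 3]
5. not r, w1   [and-rule on 3]
6. q or (q implies p), w0   [Box-rule on 4 via w1Rw0]
7. q or (q implies p), w1   [Box-rule on 4 via w1Rw1]
8. q implies p, w0   [or-rule on 6 (branches; this branch)]
9. q implies p, w1   [or-rule on 7 (branches; this branch)]
10. p, w0   [implies-rule on 8 (branches; this branch)]
11. p, w1   [implies-rule on 9 (branches; this branch)]
Accessibility: w0Rw0, w0Rw1, w1Rw0, w1Rw1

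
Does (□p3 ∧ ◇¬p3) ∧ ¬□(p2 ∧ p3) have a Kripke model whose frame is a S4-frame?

1. (□p3 ∧ ◇¬p3) ∧ ¬□(p2 ∧ p3), u
2. □p3 ∧ ◇¬p3, u   [∧-rule on 1]
3. ¬□(p2 ∧ p3), u   [∧-rule on 1]
4. □p3, u   [∧-rule on 2]
5. ◇¬p3, u   [∧-rule on 2]
6. p3, u   [□-rule on 4 via uRu]
7. ¬(p2 ∧ p3), v   [¬□-rule on 3: fresh world v, uRv]
8. p3, v   [□-rule on 4 via uRv]
9. ¬p2, v   [¬∧-rule on 7 (branches; this branch)]
10. ¬p3, w   [◇-rule on 5: fresh world w, uRw]
11. p3, w   [□-rule on 4 via uRw]
Accessibility: uRu, uRv, uRw, vRv, wRw
Branch closes: p3 and ¬p3 both at w.
All branches of the tableau close; one closing branch shown above.

Unsatisfiable (every branch closes)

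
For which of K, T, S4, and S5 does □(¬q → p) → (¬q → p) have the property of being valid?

K-tableau for the negation ¬(□(¬q → p) → (¬q → p)):
1. ¬(□(¬q → p) → (¬q → p)), w0
2. □(¬q → p), w0
3. ¬(¬q → p), w0
4. ¬q, w0
5. ¬p, w0
Complete open branch: countermodel on a K-frame, so not valid in K.
T-tableau for the negation ¬(□(¬q → p) → (¬q → p)):
1. ¬(□(¬q → p) → (¬q → p)), w0
2. □(¬q → p), w0
3. ¬(¬q → p), w0
4. ¬q, w0
5. ¬p, w0
6. ¬q → p, w0
7. p, w0
Accessibility: w0Rw0
Branch closes: p and ¬p both at w0.
Every branch closes (one shown): valid in T, hence also in S4, S5 (every theorem of T is a theorem of S4 and S5).

T, S4, S5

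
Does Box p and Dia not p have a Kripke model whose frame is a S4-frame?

1. Box p and Dia not p, u
2. Box p, u   [and-rule on 1]
3. Dia not p, u   [and-rule on 1]
4. p, u   [Box-rule on 2 via uRu]
5. not p, v   [Dia-rule on 3: fresh world v, uRv]
6. p, v   [Box-rule on 2 via uRv]
Accessibility: uRu, uRv, vRv
Branch closes: p and not p both at v.
(One branch shown.) All branches close.

Unsatisfiable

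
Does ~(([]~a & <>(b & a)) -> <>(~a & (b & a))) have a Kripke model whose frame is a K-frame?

Unsatisfiable (every branch closes)

1. ~(([]~a & <>(b & a)) -> <>(~a & (b & a))), u
2. []~a & <>(b & a), u   [~->-rule on 1]
3. ~<>(~a & (b & a)), u   [~->-rule on 1]
4. []~a, u   [&-rule on 2]
5. <>(b & a), u   [&-rule on 2]
6. b & a, v   [<>-rule on 5: fresh world v, uRv]
7. b, v   [&-rule on 6]
8. a, v   [&-rule on 6]
9. ~(~a & (b & a)), v   [~<>-rule on 3 via uRv]
10. ~a, v   [[]-rule on 4 via uRv]
Accessibility: uRv
Branch closes: a and ~a both at v.
Every branch closes; the branch above is one of them.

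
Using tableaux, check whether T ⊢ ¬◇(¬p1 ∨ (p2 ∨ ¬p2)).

Invalid (countermodel exists)

Tableau for the negation ◇(¬p1 ∨ (p2 ∨ ¬p2)):
1. ◇(¬p1 ∨ (p2 ∨ ¬p2)), w0
2. ¬p1 ∨ (p2 ∨ ¬p2), w1
3. p2 ∨ ¬p2, w1
4. ¬p2, w1
Accessibility: w0Rw0, w0Rw1, w1Rw1
The negation has an open branch (countermodel exists).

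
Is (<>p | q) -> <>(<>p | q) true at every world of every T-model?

Tableau for the negation ~((<>p | q) -> <>(<>p | q)):
1. ~((<>p | q) -> <>(<>p | q)), 0
2. <>p | q, 0   [~->-rule on 1]
3. ~<>(<>p | q), 0   [~->-rule on 1]
4. ~(<>p | q), 0   [~<>-rule on 3 via 0R0]
5. ~<>p, 0   [~|-rule on 4]
6. ~q, 0   [~|-rule on 4]
7. ~p, 0   [~<>-rule on 5 via 0R0]
8. <>p, 0   [|-rule on 2 (branches; this branch)]
9. p, 1   [<>-rule on 8: fresh world 1, 0R1]
10. ~(<>p | q), 1   [~<>-rule on 3 via 0R1]
11. ~<>p, 1   [~|-rule on 10]
12. ~q, 1   [~|-rule on 10]
13. ~p, 1   [~<>-rule on 5 via 0R1]
Accessibility: 0R0, 0R1, 1R1
Branch closes: p and ~p both at 1.
All branches of the negation close; one closing branch shown above.

Yes, valid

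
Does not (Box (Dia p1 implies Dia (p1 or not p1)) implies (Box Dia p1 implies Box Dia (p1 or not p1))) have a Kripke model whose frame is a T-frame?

1. not (Box (Dia p1 implies Dia (p1 or not p1)) implies (Box Dia p1 implies Box Dia (p1 or not p1))), w0
2. Box (Dia p1 implies Dia (p1 or not p1)), w0
3. not (Box Dia p1 implies Box Dia (p1 or not p1)), w0
4. Box Dia p1, w0
5. not Box Dia (p1 or not p1), w0
6. Dia p1 implies Dia (p1 or not p1), w0
7. Dia p1, w0
8. not Dia p1, w0
9. not p1, w0
10. not Dia (p1 or not p1), w1
11. Dia p1 implies Dia (p1 or not p1), w1
12. Dia p1, w1
13. not p1, w1
14. not (p1 or not p1), w1
15. p1, w1
Accessibility: w0Rw0, w0Rw1, w1Rw1
Branch closes: p1 and not p1 both at w1.
Every branch closes; the branch above is one of them.

No, unsatisfiable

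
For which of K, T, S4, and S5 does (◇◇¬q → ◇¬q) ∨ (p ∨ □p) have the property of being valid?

S4, S5

T-tableau for the negation ¬((◇◇¬q → ◇¬q) ∨ (p ∨ □p)):
1. ¬((◇◇¬q → ◇¬q) ∨ (p ∨ □p)), 0
2. ¬(◇◇¬q → ◇¬q), 0
3. ¬(p ∨ □p), 0
4. ◇◇¬q, 0
5. ¬◇¬q, 0
6. ¬p, 0
7. ¬□p, 0
8. q, 0
9. ◇¬q, 1
10. q, 1
11. ¬p, 2
12. q, 2
13. ¬q, 3
Accessibility: 0R0, 0R1, 0R2, 1R1, 1R3, 2R2, 3R3
Complete open branch: countermodel on a T-frame, so not valid in T, nor in K (the same frame is also a K-frame).
S4-tableau for the negation ¬((◇◇¬q → ◇¬q) ∨ (p ∨ □p)):
1. ¬((◇◇¬q → ◇¬q) ∨ (p ∨ □p)), 0
2. ¬(◇◇¬q → ◇¬q), 0
3. ¬(p ∨ □p), 0
4. ◇◇¬q, 0
5. ¬◇¬q, 0
6. ¬p, 0
7. ¬□p, 0
8. q, 0
9. ◇¬q, 1
10. q, 1
11. ¬p, 2
12. q, 2
13. ¬q, 3
14. q, 3
Accessibility: 0R0, 0R1, 0R2, 0R3, 1R1, 1R3, 2R2, 3R3
Branch closes: q and ¬q both at 3.
Every branch closes (one shown): valid in S4, hence also in S5 (every theorem of S4 is a theorem of S5).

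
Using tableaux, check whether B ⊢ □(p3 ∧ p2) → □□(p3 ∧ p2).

No, not valid

Tableau for the negation ¬(□(p3 ∧ p2) → □□(p3 ∧ p2)):
1. ¬(□(p3 ∧ p2) → □□(p3 ∧ p2)), u
2. □(p3 ∧ p2), u
3. ¬□□(p3 ∧ p2), u
4. p3 ∧ p2, u
5. p3, u
6. p2, u
7. ¬□(p3 ∧ p2), v
8. p3 ∧ p2, v
9. p3, v
10. p2, v
11. ¬(p3 ∧ p2), w
12. ¬p2, w
Accessibility: uRu, uRv, vRu, vRv, vRw, wRv, wRw
The negation has an open branch (countermodel exists).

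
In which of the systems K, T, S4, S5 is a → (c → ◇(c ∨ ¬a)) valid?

T, S4, S5

T-tableau for the negation ¬(a → (c → ◇(c ∨ ¬a))):
1. ¬(a → (c → ◇(c ∨ ¬a))), w0
2. a, w0   [¬→-rule on 1]
3. ¬(c → ◇(c ∨ ¬a)), w0   [¬→-rule on 1]
4. c, w0   [¬→-rule on 3]
5. ¬◇(c ∨ ¬a), w0   [¬→-rule on 3]
6. ¬(c ∨ ¬a), w0   [¬◇-rule on 5 via w0Rw0]
7. ¬c, w0   [¬∨-rule on 6]
Accessibility: w0Rw0
Branch closes: c and ¬c both at w0.
Every branch closes (one shown): valid in T, hence also in S4, S5 (every theorem of T is a theorem of S4 and S5).
K-tableau for the negation ¬(a → (c → ◇(c ∨ ¬a))):
1. ¬(a → (c → ◇(c ∨ ¬a))), w0
2. a, w0   [¬→-rule on 1]
3. ¬(c → ◇(c ∨ ¬a)), w0   [¬→-rule on 1]
4. c, w0   [¬→-rule on 3]
5. ¬◇(c ∨ ¬a), w0   [¬→-rule on 3]
Complete open branch: countermodel on a K-frame, so not valid in K.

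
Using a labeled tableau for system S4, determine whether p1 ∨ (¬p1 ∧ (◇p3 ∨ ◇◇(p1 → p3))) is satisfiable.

1. p1 ∨ (¬p1 ∧ (◇p3 ∨ ◇◇(p1 → p3))), u
2. ¬p1 ∧ (◇p3 ∨ ◇◇(p1 → p3)), u
3. ¬p1, u
4. ◇p3 ∨ ◇◇(p1 → p3), u
5. ◇◇(p1 → p3), u
6. ◇(p1 → p3), v
7. p1 → p3, w
8. p3, w
Accessibility: uRu, uRv, uRw, vRv, vRw, wRw

Satisfiable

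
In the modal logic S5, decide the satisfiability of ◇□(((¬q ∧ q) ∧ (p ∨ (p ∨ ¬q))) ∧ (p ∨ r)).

Unsatisfiable (every branch closes)

1. ◇□(((¬q ∧ q) ∧ (p ∨ (p ∨ ¬q))) ∧ (p ∨ r)), u
2. □(((¬q ∧ q) ∧ (p ∨ (p ∨ ¬q))) ∧ (p ∨ r)), v
3. ((¬q ∧ q) ∧ (p ∨ (p ∨ ¬q))) ∧ (p ∨ r), u
4. (¬q ∧ q) ∧ (p ∨ (p ∨ ¬q)), u
5. p ∨ r, u
6. ¬q ∧ q, u
7. p ∨ (p ∨ ¬q), u
8. ¬q, u
9. q, u
Accessibility: uRu, uRv, vRu, vRv
Branch closes: q and ¬q both at u.
(One branch shown.) All branches close.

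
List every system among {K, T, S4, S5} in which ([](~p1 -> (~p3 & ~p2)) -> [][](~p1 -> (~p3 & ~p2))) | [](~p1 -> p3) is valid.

S4, S5

T-tableau for the negation ~(([](~p1 -> (~p3 & ~p2)) -> [][](~p1 -> (~p3 & ~p2))) | [](~p1 -> p3)):
1. ~(([](~p1 -> (~p3 & ~p2)) -> [][](~p1 -> (~p3 & ~p2))) | [](~p1 -> p3)), w0
2. ~([](~p1 -> (~p3 & ~p2)) -> [][](~p1 -> (~p3 & ~p2))), w0
3. ~[](~p1 -> p3), w0
4. [](~p1 -> (~p3 & ~p2)), w0
5. ~[][](~p1 -> (~p3 & ~p2)), w0
6. ~p1 -> (~p3 & ~p2), w0
7. ~p3 & ~p2, w0
8. ~p3, w0
9. ~p2, w0
10. ~(~p1 -> p3), w1
11. ~p1, w1
12. ~p3, w1
13. ~p1 -> (~p3 & ~p2), w1
14. ~p3 & ~p2, w1
15. ~p2, w1
16. ~[](~p1 -> (~p3 & ~p2)), w2
17. ~p1 -> (~p3 & ~p2), w2
18. ~p3 & ~p2, w2
19. ~p3, w2
20. ~p2, w2
21. ~(~p1 -> (~p3 & ~p2)), w3
22. ~p1, w3
23. ~(~p3 & ~p2), w3
24. p2, w3
Accessibility: w0Rw0, w0Rw1, w0Rw2, w1Rw1, w2Rw2, w2Rw3, w3Rw3
Complete open branch: countermodel on a T-frame, so not valid in T, nor in K (the same frame is also a K-frame).
S4-tableau for the negation ~(([](~p1 -> (~p3 & ~p2)) -> [][](~p1 -> (~p3 & ~p2))) | [](~p1 -> p3)):
1. ~(([](~p1 -> (~p3 & ~p2)) -> [][](~p1 -> (~p3 & ~p2))) | [](~p1 -> p3)), w0
2. ~([](~p1 -> (~p3 & ~p2)) -> [][](~p1 -> (~p3 & ~p2))), w0
3. ~[](~p1 -> p3), w0
4. [](~p1 -> (~p3 & ~p2)), w0
5. ~[][](~p1 -> (~p3 & ~p2)), w0
6. ~p1 -> (~p3 & ~p2), w0
7. ~p3 & ~p2, w0
8. ~p3, w0
9. ~p2, w0
10. ~(~p1 -> p3), w1
11. ~p1, w1
12. ~p3, w1
13. ~p1 -> (~p3 & ~p2), w1
14. ~p3 & ~p2, w1
15. ~p2, w1
16. ~[](~p1 -> (~p3 & ~p2)), w2
17. ~p1 -> (~p3 & ~p2), w2
18. ~p3 & ~p2, w2
19. ~p3, w2
20. ~p2, w2
21. ~(~p1 -> (~p3 & ~p2)), w3
22. ~p1, w3
23. ~(~p3 & ~p2), w3
24. ~p1 -> (~p3 & ~p2), w3
25. p2, w3
26. ~p3 & ~p2, w3
27. ~p3, w3
28. ~p2, w3
Accessibility: w0Rw0, w0Rw1, w0Rw2, w0Rw3, w1Rw1, w2Rw2, w2Rw3, w3Rw3
Branch closes: p2 and ~p2 both at w3.
Every branch closes (one shown): valid in S4, hence also in S5 (every theorem of S4 is a theorem of S5).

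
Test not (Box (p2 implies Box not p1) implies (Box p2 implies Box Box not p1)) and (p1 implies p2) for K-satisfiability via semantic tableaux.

1. not (Box (p2 implies Box not p1) implies (Box p2 implies Box Box not p1)) and (p1 implies p2), 0
2. not (Box (p2 implies Box not p1) implies (Box p2 implies Box Box not p1)), 0
3. p1 implies p2, 0
4. Box (p2 implies Box not p1), 0
5. not (Box p2 implies Box Box not p1), 0
6. Box p2, 0
7. not Box Box not p1, 0
8. p2, 0
9. not Box not p1, 1
10. p2 implies Box not p1, 1
11. p2, 1
12. Box not p1, 1
13. p1, 2
14. not p1, 2
Accessibility: 0R1, 1R2
Branch closes: p1 and not p1 both at 2.
All branches of the tableau close; one closing branch shown above.

Unsatisfiable (every branch closes)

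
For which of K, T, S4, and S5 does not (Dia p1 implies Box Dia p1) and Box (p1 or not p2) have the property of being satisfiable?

S5-tableau for the formula:
1. not (Dia p1 implies Box Dia p1) and Box (p1 or not p2), w0
2. not (Dia p1 implies Box Dia p1), w0   [and-rule on 1]
3. Box (p1 or not p2), w0   [and-rule on 1]
4. Dia p1, w0   [neg-implies-rule on 2]
5. not Box Dia p1, w0   [neg-implies-rule on 2]
6. p1 or not p2, w0   [Box-rule on 3 via w0Rw0]
7. not p2, w0   [or-rule on 6 (branches; this branch)]
8. p1, w1   [Dia-rule on 4: fresh world w1, w0Rw1]
9. p1 or not p2, w1   [Box-rule on 3 via w0Rw1]
10. not p2, w1   [or-rule on 9 (branches; this branch)]
11. not Dia p1, w2   [neg-Box-rule on 5: fresh world w2, w0Rw2]
12. p1 or not p2, w2   [Box-rule on 3 via w0Rw2]
13. not p1, w0   [neg-Dia-rule on 11 via w2Rw0]
14. not p1, w1   [neg-Dia-rule on 11 via w2Rw1]
Accessibility: w0Rw0, w0Rw1, w0Rw2, w1Rw0, w1Rw1, w1Rw2, w2Rw0, w2Rw1, w2Rw2
Branch closes: p1 and not p1 both at w1.
Every branch closes (one shown): unsatisfiable in S5.
S4-tableau for the formula:
1. not (Dia p1 implies Box Dia p1) and Box (p1 or not p2), w0
2. not (Dia p1 implies Box Dia p1), w0   [and-rule on 1]
3. Box (p1 or not p2), w0   [and-rule on 1]
4. Dia p1, w0   [neg-implies-rule on 2]
5. not Box Dia p1, w0   [neg-implies-rule on 2]
6. p1 or not p2, w0   [Box-rule on 3 via w0Rw0]
7. not p2, w0   [or-rule on 6 (branches; this branch)]
8. p1, w1   [Dia-rule on 4: fresh world w1, w0Rw1]
9. p1 or not p2, w1   [Box-rule on 3 via w0Rw1]
10. not p2, w1   [or-rule on 9 (branches; this branch)]
11. not Dia p1, w2   [neg-Box-rule on 5: fresh world w2, w0Rw2]
12. p1 or not p2, w2   [Box-rule on 3 via w0Rw2]
13. not p1, w2   [neg-Dia-rule on 11 via w2Rw2]
14. not p2, w2   [or-rule on 12 (branches; this branch)]
Accessibility: w0Rw0, w0Rw1, w0Rw2, w1Rw1, w2Rw2
Complete open branch: satisfiable in S4, hence also in K, T (this S4-model is also a K-model and a T-model).

K, T, S4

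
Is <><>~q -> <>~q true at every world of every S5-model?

Tableau for the negation ~(<><>~q -> <>~q):
1. ~(<><>~q -> <>~q), u
2. <><>~q, u   [~->-rule on 1]
3. ~<>~q, u   [~->-rule on 1]
4. q, u   [~<>-rule on 3 via uRu]
5. <>~q, v   [<>-rule on 2: fresh world v, uRv]
6. q, v   [~<>-rule on 3 via uRv]
7. ~q, w   [<>-rule on 5: fresh world w, vRw]
8. q, w   [~<>-rule on 3 via uRw]
Accessibility: uRu, uRv, uRw, vRu, vRv, vRw, wRu, wRv, wRw
Branch closes: q and ~q both at w.
Every branch of the negation's tableau closes; the branch above is one of them.

Valid in S5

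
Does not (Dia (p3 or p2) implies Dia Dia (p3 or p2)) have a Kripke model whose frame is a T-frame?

1. not (Dia (p3 or p2) implies Dia Dia (p3 or p2)), 0
2. Dia (p3 or p2), 0   [neg-implies-rule on 1]
3. not Dia Dia (p3 or p2), 0   [neg-implies-rule on 1]
4. not Dia (p3 or p2), 0   [neg-Dia-rule on 3 via 0R0]
5. not (p3 or p2), 0   [neg-Dia-rule on 4 via 0R0]
6. not p3, 0   [neg-or-rule on 5]
7. not p2, 0   [neg-or-rule on 5]
8. p3 or p2, 1   [Dia-rule on 2: fresh world 1, 0R1]
9. not Dia (p3 or p2), 1   [neg-Dia-rule on 3 via 0R1]
10. not (p3 or p2), 1   [neg-Dia-rule on 4 via 0R1]
11. not p3, 1   [neg-or-rule on 10]
12. not p2, 1   [neg-or-rule on 10]
13. p2, 1   [or-rule on 8 (branches; this branch)]
Accessibility: 0R0, 0R1, 1R1
Branch closes: p2 and not p2 both at 1.
(One branch shown.) All branches close.

Unsatisfiable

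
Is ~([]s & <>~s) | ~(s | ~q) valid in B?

Valid

Tableau for the negation ~(~([]s & <>~s) | ~(s | ~q)):
1. ~(~([]s & <>~s) | ~(s | ~q)), w0
2. []s & <>~s, w0
3. s | ~q, w0
4. []s, w0
5. <>~s, w0
6. s, w0
7. ~q, w0
8. ~s, w1
9. s, w1
Accessibility: w0Rw0, w0Rw1, w1Rw0, w1Rw1
Branch closes: s and ~s both at w1.
All branches of the negation close; one closing branch shown above.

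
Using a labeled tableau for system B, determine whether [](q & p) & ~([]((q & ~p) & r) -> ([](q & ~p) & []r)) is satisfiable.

Unsatisfiable (every branch closes)

1. [](q & p) & ~([]((q & ~p) & r) -> ([](q & ~p) & []r)), 0
2. [](q & p), 0
3. ~([]((q & ~p) & r) -> ([](q & ~p) & []r)), 0
4. []((q & ~p) & r), 0
5. ~([](q & ~p) & []r), 0
6. q & p, 0
7. q, 0
8. p, 0
9. (q & ~p) & r, 0
10. q & ~p, 0
11. r, 0
12. ~p, 0
Accessibility: 0R0
Branch closes: p and ~p both at 0.
All branches of the tableau close; one closing branch shown above.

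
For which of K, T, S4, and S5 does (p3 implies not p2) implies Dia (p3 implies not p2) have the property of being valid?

T-tableau for the negation not ((p3 implies not p2) implies Dia (p3 implies not p2)):
1. not ((p3 implies not p2) implies Dia (p3 implies not p2)), w0
2. p3 implies not p2, w0   [neg-implies-rule on 1]
3. not Dia (p3 implies not p2), w0   [neg-implies-rule on 1]
4. not (p3 implies not p2), w0   [neg-Dia-rule on 3 via w0Rw0]
5. p3, w0   [neg-implies-rule on 4]
6. p2, w0   [neg-implies-rule on 4]
7. not p2, w0   [implies-rule on 2 (branches; this branch)]
Accessibility: w0Rw0
Branch closes: p2 and not p2 both at w0.
Every branch closes (one shown): valid in T, hence also in S4, S5 (every theorem of T is a theorem of S4 and S5).
K-tableau for the negation not ((p3 implies not p2) implies Dia (p3 implies not p2)):
1. not ((p3 implies not p2) implies Dia (p3 implies not p2)), w0
2. p3 implies not p2, w0   [neg-implies-rule on 1]
3. not Dia (p3 implies not p2), w0   [neg-implies-rule on 1]
4. not p2, w0   [implies-rule on 2 (branches; this branch)]
Complete open branch: countermodel on a K-frame, so not valid in K.

T, S4, S5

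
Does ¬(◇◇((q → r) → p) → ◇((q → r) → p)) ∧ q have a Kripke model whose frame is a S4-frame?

1. ¬(◇◇((q → r) → p) → ◇((q → r) → p)) ∧ q, 0
2. ¬(◇◇((q → r) → p) → ◇((q → r) → p)), 0
3. q, 0
4. ◇◇((q → r) → p), 0
5. ¬◇((q → r) → p), 0
6. ¬((q → r) → p), 0
7. q → r, 0
8. ¬p, 0
9. r, 0
10. ◇((q → r) → p), 1
11. ¬((q → r) → p), 1
12. q → r, 1
13. ¬p, 1
14. r, 1
15. (q → r) → p, 2
16. ¬((q → r) → p), 2
17. q → r, 2
18. ¬p, 2
19. ¬(q → r), 2
20. q, 2
21. ¬r, 2
22. r, 2
Accessibility: 0R0, 0R1, 0R2, 1R1, 1R2, 2R2
Branch closes: r and ¬r both at 2.
Every branch closes; the branch above is one of them.

Unsatisfiable (every branch closes)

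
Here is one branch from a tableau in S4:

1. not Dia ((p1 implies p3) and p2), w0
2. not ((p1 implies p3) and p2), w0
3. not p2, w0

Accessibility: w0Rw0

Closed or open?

No, open

No world carries both an atom and its negation.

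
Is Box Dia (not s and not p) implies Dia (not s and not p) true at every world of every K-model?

Tableau for the negation not (Box Dia (not s and not p) implies Dia (not s and not p)):
1. not (Box Dia (not s and not p) implies Dia (not s and not p)), 0
2. Box Dia (not s and not p), 0
3. not Dia (not s and not p), 0
The negation has an open branch (countermodel exists).

Not valid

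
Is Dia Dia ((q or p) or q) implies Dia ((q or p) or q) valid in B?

Tableau for the negation not (Dia Dia ((q or p) or q) implies Dia ((q or p) or q)):
1. not (Dia Dia ((q or p) or q) implies Dia ((q or p) or q)), u
2. Dia Dia ((q or p) or q), u   [neg-implies-rule on 1]
3. not Dia ((q or p) or q), u   [neg-implies-rule on 1]
4. not ((q or p) or q), u   [neg-Dia-rule on 3 via uRu]
5. not (q or p), u   [neg-or-rule on 4]
6. not q, u   [neg-or-rule on 4]
7. not p, u   [neg-or-rule on 5]
8. Dia ((q or p) or q), v   [Dia-rule on 2: fresh world v, uRv]
9. not ((q or p) or q), v   [neg-Dia-rule on 3 via uRv]
10. not (q or p), v   [neg-or-rule on 9]
11. not q, v   [neg-or-rule on 9]
12. not p, v   [neg-or-rule on 10]
13. (q or p) or q, w   [Dia-rule on 8: fresh world w, vRw]
14. q, w   [or-rule on 13 (branches; this branch)]
Accessibility: uRu, uRv, vRu, vRv, vRw, wRv, wRw
The negation has an open branch (countermodel exists).

Invalid (countermodel exists)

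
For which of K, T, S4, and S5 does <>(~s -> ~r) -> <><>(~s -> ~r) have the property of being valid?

T-tableau for the negation ~(<>(~s -> ~r) -> <><>(~s -> ~r)):
1. ~(<>(~s -> ~r) -> <><>(~s -> ~r)), u
2. <>(~s -> ~r), u   [~->-rule on 1]
3. ~<><>(~s -> ~r), u   [~->-rule on 1]
4. ~<>(~s -> ~r), u   [~<>-rule on 3 via uRu]
5. ~(~s -> ~r), u   [~<>-rule on 4 via uRu]
6. ~s, u   [~->-rule on 5]
7. r, u   [~->-rule on 5]
8. ~s -> ~r, v   [<>-rule on 2: fresh world v, uRv]
9. ~<>(~s -> ~r), v   [~<>-rule on 3 via uRv]
10. ~(~s -> ~r), v   [~<>-rule on 4 via uRv]
11. ~s, v   [~->-rule on 10]
12. r, v   [~->-rule on 10]
13. ~r, v   [->-rule on 8 (branches; this branch)]
Accessibility: uRu, uRv, vRv
Branch closes: r and ~r both at v.
Every branch closes (one shown): valid in T, hence also in S4, S5 (every theorem of T is a theorem of S4 and S5).
K-tableau for the negation ~(<>(~s -> ~r) -> <><>(~s -> ~r)):
1. ~(<>(~s -> ~r) -> <><>(~s -> ~r)), u
2. <>(~s -> ~r), u   [~->-rule on 1]
3. ~<><>(~s -> ~r), u   [~->-rule on 1]
4. ~s -> ~r, v   [<>-rule on 2: fresh world v, uRv]
5. ~<>(~s -> ~r), v   [~<>-rule on 3 via uRv]
6. ~r, v   [->-rule on 4 (branches; this branch)]
Accessibility: uRv
Complete open branch: countermodel on a K-frame, so not valid in K.

T, S4, S5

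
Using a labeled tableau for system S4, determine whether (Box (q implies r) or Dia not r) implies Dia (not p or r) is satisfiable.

1. (Box (q implies r) or Dia not r) implies Dia (not p or r), 0
2. Dia (not p or r), 0
3. not p or r, 1
4. r, 1
Accessibility: 0R0, 0R1, 1R1

Satisfiable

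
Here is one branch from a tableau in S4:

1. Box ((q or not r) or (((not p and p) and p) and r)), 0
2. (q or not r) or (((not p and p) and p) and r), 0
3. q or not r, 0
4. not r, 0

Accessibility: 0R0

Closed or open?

No atom appears with both signs at the same world.

No, open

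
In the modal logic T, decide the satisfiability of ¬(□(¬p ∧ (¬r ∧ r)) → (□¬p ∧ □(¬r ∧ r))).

1. ¬(□(¬p ∧ (¬r ∧ r)) → (□¬p ∧ □(¬r ∧ r))), u
2. □(¬p ∧ (¬r ∧ r)), u
3. ¬(□¬p ∧ □(¬r ∧ r)), u
4. ¬p ∧ (¬r ∧ r), u
5. ¬p, u
6. ¬r ∧ r, u
7. ¬r, u
8. r, u
Accessibility: uRu
Branch closes: r and ¬r both at u.
All branches of the tableau close; one closing branch shown above.

No, unsatisfiable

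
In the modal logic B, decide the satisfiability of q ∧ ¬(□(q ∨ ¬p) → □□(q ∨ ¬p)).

Satisfiable (open branch found)

1. q ∧ ¬(□(q ∨ ¬p) → □□(q ∨ ¬p)), 0
2. q, 0
3. ¬(□(q ∨ ¬p) → □□(q ∨ ¬p)), 0
4. □(q ∨ ¬p), 0
5. ¬□□(q ∨ ¬p), 0
6. q ∨ ¬p, 0
7. ¬p, 0
8. ¬□(q ∨ ¬p), 1
9. q ∨ ¬p, 1
10. ¬p, 1
11. ¬(q ∨ ¬p), 2
12. ¬q, 2
13. p, 2
Accessibility: 0R0, 0R1, 1R0, 1R1, 1R2, 2R1, 2R2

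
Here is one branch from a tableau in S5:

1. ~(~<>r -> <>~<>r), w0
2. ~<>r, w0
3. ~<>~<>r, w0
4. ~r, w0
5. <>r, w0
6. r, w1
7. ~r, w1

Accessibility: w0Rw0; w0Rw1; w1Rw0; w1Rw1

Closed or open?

Closed

Both r and ~r appear at w1.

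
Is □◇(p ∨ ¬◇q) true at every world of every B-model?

No, not valid

Tableau for the negation ¬□◇(p ∨ ¬◇q):
1. ¬□◇(p ∨ ¬◇q), u
2. ¬◇(p ∨ ¬◇q), v   [¬□-rule on 1: fresh world v, uRv]
3. ¬(p ∨ ¬◇q), u   [¬◇-rule on 2 via vRu]
4. ¬p, u   [¬∨-rule on 3]
5. ◇q, u   [¬∨-rule on 3]
6. ¬(p ∨ ¬◇q), v   [¬◇-rule on 2 via vRv]
7. ¬p, v   [¬∨-rule on 6]
8. ◇q, v   [¬∨-rule on 6]
9. q, w   [◇-rule on 5: fresh world w, uRw]
10. q, x   [◇-rule on 8: fresh world x, vRx]
11. ¬(p ∨ ¬◇q), x   [¬◇-rule on 2 via vRx]
12. ¬p, x   [¬∨-rule on 11]
13. ◇q, x   [¬∨-rule on 11]
14. q, y   [◇-rule on 13: fresh world y, xRy]
Accessibility: uRu, uRv, uRw, vRu, vRv, vRx, wRu, wRw, xRv, xRx, xRy, yRx, yRy
The negation has an open branch (countermodel exists).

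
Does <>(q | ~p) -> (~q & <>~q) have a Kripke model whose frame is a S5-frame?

Satisfiable

1. <>(q | ~p) -> (~q & <>~q), u
2. ~q & <>~q, u
3. ~q, u
4. <>~q, u
5. ~q, v
Accessibility: uRu, uRv, vRu, vRv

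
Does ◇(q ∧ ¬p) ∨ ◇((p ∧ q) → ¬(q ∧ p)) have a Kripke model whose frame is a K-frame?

1. ◇(q ∧ ¬p) ∨ ◇((p ∧ q) → ¬(q ∧ p)), u
2. ◇((p ∧ q) → ¬(q ∧ p)), u
3. (p ∧ q) → ¬(q ∧ p), v
4. ¬(q ∧ p), v
5. ¬p, v
Accessibility: uRv

Satisfiable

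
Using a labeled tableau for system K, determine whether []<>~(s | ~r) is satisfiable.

Yes, satisfiable

1. []<>~(s | ~r), w0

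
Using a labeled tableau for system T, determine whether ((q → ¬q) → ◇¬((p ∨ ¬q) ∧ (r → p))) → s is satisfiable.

1. ((q → ¬q) → ◇¬((p ∨ ¬q) ∧ (r → p))) → s, w0
2. s, w0   [→-rule on 1 (branches; this branch)]
Accessibility: w0Rw0

Yes, satisfiable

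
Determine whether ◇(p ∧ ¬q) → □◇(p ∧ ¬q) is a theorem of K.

Tableau for the negation ¬(◇(p ∧ ¬q) → □◇(p ∧ ¬q)):
1. ¬(◇(p ∧ ¬q) → □◇(p ∧ ¬q)), w0
2. ◇(p ∧ ¬q), w0
3. ¬□◇(p ∧ ¬q), w0
4. p ∧ ¬q, w1
5. p, w1
6. ¬q, w1
7. ¬◇(p ∧ ¬q), w2
Accessibility: w0Rw1, w0Rw2
The negation has an open branch (countermodel exists).

Invalid (countermodel exists)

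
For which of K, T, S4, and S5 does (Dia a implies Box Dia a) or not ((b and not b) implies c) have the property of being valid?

S4-tableau for the negation not ((Dia a implies Box Dia a) or not ((b and not b) implies c)):
1. not ((Dia a implies Box Dia a) or not ((b and not b) implies c)), u
2. not (Dia a implies Box Dia a), u
3. (b and not b) implies c, u
4. Dia a, u
5. not Box Dia a, u
6. c, u
7. a, v
8. not Dia a, w
9. not a, w
Accessibility: uRu, uRv, uRw, vRv, wRw
Complete open branch: countermodel on an S4-frame, so not valid in S4, nor in K, T (the same frame is also a K-frame and a T-frame).
S5-tableau for the negation not ((Dia a implies Box Dia a) or not ((b and not b) implies c)):
1. not ((Dia a implies Box Dia a) or not ((b and not b) implies c)), u
2. not (Dia a implies Box Dia a), u
3. (b and not b) implies c, u
4. Dia a, u
5. not Box Dia a, u
6. not (b and not b), u
7. b, u
8. a, v
9. not Dia a, w
10. not a, u
11. not a, v
Accessibility: uRu, uRv, uRw, vRu, vRv, vRw, wRu, wRv, wRw
Branch closes: a and not a both at v.
Every branch closes (one shown): valid in S5.

S5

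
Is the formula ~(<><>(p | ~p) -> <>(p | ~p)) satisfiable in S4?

1. ~(<><>(p | ~p) -> <>(p | ~p)), u
2. <><>(p | ~p), u   [~->-rule on 1]
3. ~<>(p | ~p), u   [~->-rule on 1]
4. ~(p | ~p), u   [~<>-rule on 3 via uRu]
5. ~p, u   [~|-rule on 4]
6. p, u   [~|-rule on 4]
Accessibility: uRu
Branch closes: p and ~p both at u.
All branches of the tableau close; one closing branch shown above.

No, unsatisfiable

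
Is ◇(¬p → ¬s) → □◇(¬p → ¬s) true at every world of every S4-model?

No, not valid

Tableau for the negation ¬(◇(¬p → ¬s) → □◇(¬p → ¬s)):
1. ¬(◇(¬p → ¬s) → □◇(¬p → ¬s)), u
2. ◇(¬p → ¬s), u
3. ¬□◇(¬p → ¬s), u
4. ¬p → ¬s, v
5. ¬s, v
6. ¬◇(¬p → ¬s), w
7. ¬(¬p → ¬s), w
8. ¬p, w
9. s, w
Accessibility: uRu, uRv, uRw, vRv, wRw
The negation has an open branch (countermodel exists).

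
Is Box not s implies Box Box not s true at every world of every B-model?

Tableau for the negation not (Box not s implies Box Box not s):
1. not (Box not s implies Box Box not s), 0
2. Box not s, 0
3. not Box Box not s, 0
4. not s, 0
5. not Box not s, 1
6. not s, 1
7. s, 2
Accessibility: 0R0, 0R1, 1R0, 1R1, 1R2, 2R1, 2R2
The negation has an open branch (countermodel exists).

No, not valid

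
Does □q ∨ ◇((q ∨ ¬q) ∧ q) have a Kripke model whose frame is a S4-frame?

Satisfiable (open branch found)

1. □q ∨ ◇((q ∨ ¬q) ∧ q), w0
2. ◇((q ∨ ¬q) ∧ q), w0   [∨-rule on 1 (branches; this branch)]
3. (q ∨ ¬q) ∧ q, w1   [◇-rule on 2: fresh world w1, w0Rw1]
4. q ∨ ¬q, w1   [∧-rule on 3]
5. q, w1   [∧-rule on 3]
Accessibility: w0Rw0, w0Rw1, w1Rw1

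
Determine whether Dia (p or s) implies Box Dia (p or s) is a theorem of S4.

Tableau for the negation not (Dia (p or s) implies Box Dia (p or s)):
1. not (Dia (p or s) implies Box Dia (p or s)), w0
2. Dia (p or s), w0
3. not Box Dia (p or s), w0
4. p or s, w1
5. s, w1
6. not Dia (p or s), w2
7. not (p or s), w2
8. not p, w2
9. not s, w2
Accessibility: w0Rw0, w0Rw1, w0Rw2, w1Rw1, w2Rw2
The negation has an open branch (countermodel exists).

No, not valid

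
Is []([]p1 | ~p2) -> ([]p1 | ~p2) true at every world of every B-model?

Tableau for the negation ~([]([]p1 | ~p2) -> ([]p1 | ~p2)):
1. ~([]([]p1 | ~p2) -> ([]p1 | ~p2)), w0
2. []([]p1 | ~p2), w0
3. ~([]p1 | ~p2), w0
4. ~[]p1, w0
5. p2, w0
6. []p1 | ~p2, w0
7. []p1, w0
8. p1, w0
9. ~p1, w1
10. []p1 | ~p2, w1
11. p1, w1
Accessibility: w0Rw0, w0Rw1, w1Rw0, w1Rw1
Branch closes: p1 and ~p1 both at w1.
Every branch of the negation's tableau closes; the branch above is one of them.

Valid in B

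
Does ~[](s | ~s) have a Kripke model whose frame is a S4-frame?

No, unsatisfiable

1. ~[](s | ~s), w0
2. ~(s | ~s), w1
3. ~s, w1
4. s, w1
Accessibility: w0Rw0, w0Rw1, w1Rw1
Branch closes: s and ~s both at w1.
All branches of the tableau close; one closing branch shown above.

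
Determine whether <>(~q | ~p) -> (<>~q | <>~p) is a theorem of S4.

Valid in S4

Tableau for the negation ~(<>(~q | ~p) -> (<>~q | <>~p)):
1. ~(<>(~q | ~p) -> (<>~q | <>~p)), w0
2. <>(~q | ~p), w0   [~->-rule on 1]
3. ~(<>~q | <>~p), w0   [~->-rule on 1]
4. ~<>~q, w0   [~|-rule on 3]
5. ~<>~p, w0   [~|-rule on 3]
6. q, w0   [~<>-rule on 4 via w0Rw0]
7. p, w0   [~<>-rule on 5 via w0Rw0]
8. ~q | ~p, w1   [<>-rule on 2: fresh world w1, w0Rw1]
9. q, w1   [~<>-rule on 4 via w0Rw1]
10. p, w1   [~<>-rule on 5 via w0Rw1]
11. ~p, w1   [|-rule on 8 (branches; this branch)]
Accessibility: w0Rw0, w0Rw1, w1Rw1
Branch closes: p and ~p both at w1.
Every branch of the negation's tableau closes; the branch above is one of them.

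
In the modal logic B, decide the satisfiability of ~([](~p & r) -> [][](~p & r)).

Satisfiable (open branch found)

1. ~([](~p & r) -> [][](~p & r)), w0
2. [](~p & r), w0   [~->-rule on 1]
3. ~[][](~p & r), w0   [~->-rule on 1]
4. ~p & r, w0   [[]-rule on 2 via w0Rw0]
5. ~p, w0   [&-rule on 4]
6. r, w0   [&-rule on 4]
7. ~[](~p & r), w1   [~[]-rule on 3: fresh world w1, w0Rw1]
8. ~p & r, w1   [[]-rule on 2 via w0Rw1]
9. ~p, w1   [&-rule on 8]
10. r, w1   [&-rule on 8]
11. ~(~p & r), w2   [~[]-rule on 7: fresh world w2, w1Rw2]
12. ~r, w2   [~&-rule on 11 (branches; this branch)]
Accessibility: w0Rw0, w0Rw1, w1Rw0, w1Rw1, w1Rw2, w2Rw1, w2Rw2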